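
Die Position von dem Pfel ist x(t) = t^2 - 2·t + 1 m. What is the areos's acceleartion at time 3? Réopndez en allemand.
Wir müssen unsere Gleichung für die Position x(t) = t^2 - 2·t + 1 2-mal ableiten. Durch Ableiten von der Position erhalten wir die Geschwindigkeit: v(t) = 2·t - 2. Die Ableitung von der Geschwindigkeit ergibt die Beschleunigung: a(t) = 2. Aus der Gleichung für die Beschleunigung a(t) = 2, setzen wir t = 3 ein und erhalten a = 2.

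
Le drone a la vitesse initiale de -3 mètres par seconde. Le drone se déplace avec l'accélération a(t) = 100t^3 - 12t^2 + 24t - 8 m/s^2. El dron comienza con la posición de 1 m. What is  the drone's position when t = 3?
Starting from acceleration a(t) = 100·t^3 - 12·t^2 + 24·t - 8, we take 2 integrals. The antiderivative of acceleration is velocity. Using v(0) = -3, we get v(t) = 25·t^4 - 4·t^3 + 12·t^2 - 8·t - 3. The integral of velocity, with x(0) = 1, gives position: x(t) = 5·t^5 - t^4 + 4·t^3 - 4·t^2 - 3·t + 1. Using x(t) = 5·t^5 - t^4 + 4·t^3 - 4·t^2 - 3·t + 1 and substituting t = 3, we find x = 1198.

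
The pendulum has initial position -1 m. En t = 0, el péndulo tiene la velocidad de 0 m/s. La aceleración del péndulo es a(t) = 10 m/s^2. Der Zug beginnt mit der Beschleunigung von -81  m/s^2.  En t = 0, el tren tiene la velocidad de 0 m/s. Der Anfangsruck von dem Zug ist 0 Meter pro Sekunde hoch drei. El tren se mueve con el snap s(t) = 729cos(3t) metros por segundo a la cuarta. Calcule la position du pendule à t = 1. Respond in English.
We need to integrate our acceleration equation a(t) = 10 2 times. The integral of acceleration is velocity. Using v(0) = 0, we get v(t) = 10·t. The antiderivative of velocity is position. Using x(0) = -1, we get x(t) = 5·t^2 - 1. We have position x(t) = 5·t^2 - 1. Substituting t = 1: x(1) = 4.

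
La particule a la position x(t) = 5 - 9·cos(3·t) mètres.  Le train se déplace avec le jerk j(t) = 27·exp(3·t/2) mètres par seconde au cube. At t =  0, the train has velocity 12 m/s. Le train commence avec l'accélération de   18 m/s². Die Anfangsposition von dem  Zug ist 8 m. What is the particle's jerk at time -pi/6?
Starting from position x(t) = 5 - 9·cos(3·t), we take 3 derivatives. The derivative of position gives velocity: v(t) = 27·sin(3·t). Differentiating velocity, we get acceleration: a(t) = 81·cos(3·t). Differentiating acceleration, we get jerk: j(t) = -243·sin(3·t). From the given jerk equation j(t) = -243·sin(3·t), we substitute t = -pi/6 to get j = 243.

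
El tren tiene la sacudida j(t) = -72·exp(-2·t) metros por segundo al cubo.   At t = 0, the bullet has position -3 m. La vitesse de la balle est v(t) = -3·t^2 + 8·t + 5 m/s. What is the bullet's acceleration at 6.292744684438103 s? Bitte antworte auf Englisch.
To solve this, we need to take 1 derivative of our velocity equation v(t) = -3·t^2 + 8·t + 5. The derivative of velocity gives acceleration: a(t) = 8 - 6·t. We have acceleration a(t) = 8 - 6·t. Substituting t = 6.292744684438103: a(6.292744684438103) = -29.7564681066286.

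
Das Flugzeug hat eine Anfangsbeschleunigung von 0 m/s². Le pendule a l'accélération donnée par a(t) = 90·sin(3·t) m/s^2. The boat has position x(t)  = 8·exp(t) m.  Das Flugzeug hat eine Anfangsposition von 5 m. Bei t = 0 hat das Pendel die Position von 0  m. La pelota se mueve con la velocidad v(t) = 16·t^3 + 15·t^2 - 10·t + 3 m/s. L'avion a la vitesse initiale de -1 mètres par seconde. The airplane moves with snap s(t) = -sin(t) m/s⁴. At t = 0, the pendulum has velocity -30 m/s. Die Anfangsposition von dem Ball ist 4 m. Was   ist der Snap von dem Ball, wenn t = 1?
Ausgehend von der Geschwindigkeit v(t) = 16·t^3 + 15·t^2 - 10·t + 3, nehmen wir 3 Ableitungen. Durch Ableiten von der Geschwindigkeit erhalten wir die Beschleunigung: a(t) = 48·t^2 + 30·t - 10. Durch Ableiten von der Beschleunigung erhalten wir den Ruck: j(t) = 96·t + 30. Die Ableitung von dem Ruck ergibt den Snap: s(t) = 96. Aus der Gleichung für den Snap s(t) = 96, setzen wir t = 1 ein und erhalten s = 96.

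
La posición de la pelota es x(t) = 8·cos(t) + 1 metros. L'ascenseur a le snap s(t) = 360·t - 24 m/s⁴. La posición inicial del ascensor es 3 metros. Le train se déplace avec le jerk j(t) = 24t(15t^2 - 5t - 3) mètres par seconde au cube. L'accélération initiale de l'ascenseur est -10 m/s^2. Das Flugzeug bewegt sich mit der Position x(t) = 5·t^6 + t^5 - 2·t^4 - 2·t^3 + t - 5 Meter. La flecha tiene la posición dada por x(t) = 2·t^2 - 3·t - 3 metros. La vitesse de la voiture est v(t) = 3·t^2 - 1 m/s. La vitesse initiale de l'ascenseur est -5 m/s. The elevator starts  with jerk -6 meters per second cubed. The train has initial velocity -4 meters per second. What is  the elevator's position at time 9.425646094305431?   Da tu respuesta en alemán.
Ausgehend von dem Snap s(t) = 360·t - 24, nehmen wir 4 Integrale. Die Stammfunktion von dem Snap ist der Ruck. Mit j(0) = -6 erhalten wir j(t) = 180·t^2 - 24·t - 6. Das Integral von dem Ruck ist die Beschleunigung. Mit a(0) = -10 erhalten wir a(t) = 60·t^3 - 12·t^2 - 6·t - 10. Das Integral von der Beschleunigung, mit v(0) = -5, ergibt die Geschwindigkeit: v(t) = 15·t^4 - 4·t^3 - 3·t^2 - 10·t - 5. Das Integral von der Geschwindigkeit, mit x(0) = 3, ergibt die Position: x(t) = 3·t^5 - t^4 - t^3 - 5·t^2 - 5·t + 3. Mit x(t) = 3·t^5 - t^4 - t^3 - 5·t^2 - 5·t + 3 und Einsetzen von t = 9.425646094305431, finden wir x = 213972.327559920.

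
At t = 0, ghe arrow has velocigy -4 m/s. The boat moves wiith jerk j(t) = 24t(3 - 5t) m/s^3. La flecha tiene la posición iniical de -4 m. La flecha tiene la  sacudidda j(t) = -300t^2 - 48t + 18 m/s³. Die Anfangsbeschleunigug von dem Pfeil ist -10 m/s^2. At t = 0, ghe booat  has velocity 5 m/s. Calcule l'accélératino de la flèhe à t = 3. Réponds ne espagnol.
Debemos encontrar la antiderivada de nuestra ecuación de la sacudida j(t) = -300·t^2 - 48·t + 18 1 vez. Tomando ∫j(t)dt y aplicando a(0) = -10, encontramos a(t) = -100·t^3 - 24·t^2 + 18·t - 10. Tenemos la aceleración a(t) = -100·t^3 - 24·t^2 + 18·t - 10. Sustituyendo t = 3: a(3) = -2872.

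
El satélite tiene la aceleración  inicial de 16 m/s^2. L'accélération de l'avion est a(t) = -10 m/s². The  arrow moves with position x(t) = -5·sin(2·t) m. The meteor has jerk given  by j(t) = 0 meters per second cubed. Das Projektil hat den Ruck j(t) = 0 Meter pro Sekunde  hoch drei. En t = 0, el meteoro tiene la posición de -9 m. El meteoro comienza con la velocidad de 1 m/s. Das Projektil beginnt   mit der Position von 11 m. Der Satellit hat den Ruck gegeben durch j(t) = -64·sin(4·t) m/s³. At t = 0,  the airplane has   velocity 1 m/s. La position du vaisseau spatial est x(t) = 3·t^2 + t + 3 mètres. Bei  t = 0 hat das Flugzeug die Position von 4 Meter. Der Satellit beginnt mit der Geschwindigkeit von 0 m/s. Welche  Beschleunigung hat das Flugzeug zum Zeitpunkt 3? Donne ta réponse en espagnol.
Usando a(t) = -10 y sustituyendo t = 3, encontramos a = -10.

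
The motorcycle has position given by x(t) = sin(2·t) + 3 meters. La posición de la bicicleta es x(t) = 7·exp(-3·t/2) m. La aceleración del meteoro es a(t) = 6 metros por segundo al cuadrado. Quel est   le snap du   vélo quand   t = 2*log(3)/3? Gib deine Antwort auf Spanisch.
Para resolver esto, necesitamos tomar 4 derivadas de nuestra ecuación de la posición x(t) = 7·exp(-3·t/2). Tomando d/dt de x(t), encontramos v(t) = -21·exp(-3·t/2)/2. Tomando d/dt de v(t), encontramos a(t) = 63·exp(-3·t/2)/4. La derivada de la aceleración da la sacudida: j(t) = -189·exp(-3·t/2)/8. Derivando la sacudida, obtenemos el snap: s(t) = 567·exp(-3·t/2)/16. Usando s(t) = 567·exp(-3·t/2)/16 y sustituyendo t = 2*log(3)/3, encontramos s = 189/16.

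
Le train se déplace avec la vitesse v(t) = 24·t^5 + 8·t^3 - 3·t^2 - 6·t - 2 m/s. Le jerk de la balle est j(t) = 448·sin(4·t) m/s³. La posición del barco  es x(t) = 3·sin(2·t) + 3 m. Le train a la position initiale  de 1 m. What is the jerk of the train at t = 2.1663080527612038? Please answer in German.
Um dies zu lösen, müssen wir 2 Ableitungen unserer Gleichung für die Geschwindigkeit v(t) = 24·t^5 + 8·t^3 - 3·t^2 - 6·t - 2 nehmen. Mit d/dt von v(t) finden wir a(t) = 120·t^4 + 24·t^2 - 6·t - 6. Durch Ableiten von der Beschleunigung erhalten wir den Ruck: j(t) = 480·t^3 + 48·t - 6. Wir haben den Ruck j(t) = 480·t^3 + 48·t - 6. Durch Einsetzen von t = 2.1663080527612038: j(2.1663080527612038) = 4977.78117997597.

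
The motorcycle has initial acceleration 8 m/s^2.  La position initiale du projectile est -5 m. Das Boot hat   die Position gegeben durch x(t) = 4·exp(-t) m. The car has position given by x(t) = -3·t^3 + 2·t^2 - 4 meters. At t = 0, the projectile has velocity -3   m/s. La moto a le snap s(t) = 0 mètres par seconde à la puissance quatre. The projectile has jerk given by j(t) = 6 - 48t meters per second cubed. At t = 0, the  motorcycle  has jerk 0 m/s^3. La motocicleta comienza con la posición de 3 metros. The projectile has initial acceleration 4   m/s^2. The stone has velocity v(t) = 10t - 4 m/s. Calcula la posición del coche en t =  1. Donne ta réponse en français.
En utilisant x(t) = -3·t^3 + 2·t^2 - 4 et en substituant t = 1, nous trouvons x = -5.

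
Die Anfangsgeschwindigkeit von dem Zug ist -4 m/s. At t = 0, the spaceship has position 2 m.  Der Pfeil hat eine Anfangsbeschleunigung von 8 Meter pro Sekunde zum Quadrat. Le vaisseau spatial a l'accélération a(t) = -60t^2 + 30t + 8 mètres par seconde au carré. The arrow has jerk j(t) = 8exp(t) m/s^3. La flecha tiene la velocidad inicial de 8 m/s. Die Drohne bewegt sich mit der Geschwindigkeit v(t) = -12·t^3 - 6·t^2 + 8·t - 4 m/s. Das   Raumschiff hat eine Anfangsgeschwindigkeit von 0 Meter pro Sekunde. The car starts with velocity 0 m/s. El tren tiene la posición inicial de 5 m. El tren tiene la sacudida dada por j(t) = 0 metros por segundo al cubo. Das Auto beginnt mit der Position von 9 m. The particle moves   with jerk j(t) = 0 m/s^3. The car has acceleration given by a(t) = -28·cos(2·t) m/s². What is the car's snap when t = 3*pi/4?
To solve this, we need to take 2 derivatives of our acceleration equation a(t) = -28·cos(2·t). Differentiating acceleration, we get jerk: j(t) = 56·sin(2·t). The derivative of jerk gives snap: s(t) = 112·cos(2·t). We have snap s(t) = 112·cos(2·t). Substituting t = 3*pi/4: s(3*pi/4) = 0.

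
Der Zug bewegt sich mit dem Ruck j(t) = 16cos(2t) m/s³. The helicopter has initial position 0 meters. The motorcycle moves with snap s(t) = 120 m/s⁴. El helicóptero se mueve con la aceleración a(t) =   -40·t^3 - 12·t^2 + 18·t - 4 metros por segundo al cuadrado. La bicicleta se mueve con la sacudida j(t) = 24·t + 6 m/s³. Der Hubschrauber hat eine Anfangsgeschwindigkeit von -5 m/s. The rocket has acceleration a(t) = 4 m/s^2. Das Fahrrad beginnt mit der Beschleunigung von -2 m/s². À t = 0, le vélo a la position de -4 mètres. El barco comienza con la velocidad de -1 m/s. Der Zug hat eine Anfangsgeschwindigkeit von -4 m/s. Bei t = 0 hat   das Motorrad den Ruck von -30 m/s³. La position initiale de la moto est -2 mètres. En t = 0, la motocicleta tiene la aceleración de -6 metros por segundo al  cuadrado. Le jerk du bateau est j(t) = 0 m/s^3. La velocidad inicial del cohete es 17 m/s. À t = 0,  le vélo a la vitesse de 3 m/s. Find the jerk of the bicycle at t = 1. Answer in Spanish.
Tenemos la sacudida j(t) = 24·t + 6. Sustituyendo t = 1: j(1) = 30.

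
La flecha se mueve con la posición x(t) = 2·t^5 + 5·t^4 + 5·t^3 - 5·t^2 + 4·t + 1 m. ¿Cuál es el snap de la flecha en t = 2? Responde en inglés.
We must differentiate our position equation x(t) = 2·t^5 + 5·t^4 + 5·t^3 - 5·t^2 + 4·t + 1 4 times. The derivative of position gives velocity: v(t) = 10·t^4 + 20·t^3 + 15·t^2 - 10·t + 4. Taking d/dt of v(t), we find a(t) = 40·t^3 + 60·t^2 + 30·t - 10. The derivative of acceleration gives jerk: j(t) = 120·t^2 + 120·t + 30. Taking d/dt of j(t), we find s(t) = 240·t + 120. From the given snap equation s(t) = 240·t + 120, we substitute t = 2 to get s = 600.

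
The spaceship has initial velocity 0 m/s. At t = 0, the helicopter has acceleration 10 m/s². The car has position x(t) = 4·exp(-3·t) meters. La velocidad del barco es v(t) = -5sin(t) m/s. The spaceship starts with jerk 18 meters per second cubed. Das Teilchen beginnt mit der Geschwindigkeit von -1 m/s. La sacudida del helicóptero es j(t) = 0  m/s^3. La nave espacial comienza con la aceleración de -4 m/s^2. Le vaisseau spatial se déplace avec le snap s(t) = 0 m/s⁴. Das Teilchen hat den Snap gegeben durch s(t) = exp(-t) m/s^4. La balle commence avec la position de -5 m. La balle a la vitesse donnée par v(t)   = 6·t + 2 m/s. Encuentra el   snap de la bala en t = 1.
Partiendo de la velocidad v(t) = 6·t + 2, tomamos 3 derivadas. Tomando d/dt de v(t), encontramos a(t) = 6. La derivada de la aceleración da la sacudida: j(t) = 0. Tomando d/dt de j(t), encontramos s(t) = 0. De la ecuación del snap s(t) = 0, sustituimos t = 1 para obtener s = 0.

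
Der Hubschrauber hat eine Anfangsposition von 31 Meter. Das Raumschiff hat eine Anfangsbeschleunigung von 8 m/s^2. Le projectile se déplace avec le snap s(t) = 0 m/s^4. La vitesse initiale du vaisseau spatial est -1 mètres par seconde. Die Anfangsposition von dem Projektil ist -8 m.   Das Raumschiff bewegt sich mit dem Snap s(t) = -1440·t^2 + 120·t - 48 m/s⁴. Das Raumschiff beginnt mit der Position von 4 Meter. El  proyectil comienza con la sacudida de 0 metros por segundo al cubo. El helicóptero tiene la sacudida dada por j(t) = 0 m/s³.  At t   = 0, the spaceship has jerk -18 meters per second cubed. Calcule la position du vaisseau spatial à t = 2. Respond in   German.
Um dies zu lösen, müssen wir 4 Stammfunktionen unserer Gleichung für den Snap s(t) = -1440·t^2 + 120·t - 48 finden. Das Integral von dem Snap ist der Ruck. Mit j(0) = -18 erhalten wir j(t) = -480·t^3 + 60·t^2 - 48·t - 18. Mit ∫j(t)dt und Anwendung von a(0) = 8, finden wir a(t) = -120·t^4 + 20·t^3 - 24·t^2 - 18·t + 8. Die Stammfunktion von der Beschleunigung, mit v(0) = -1, ergibt die Geschwindigkeit: v(t) = -24·t^5 + 5·t^4 - 8·t^3 - 9·t^2 + 8·t - 1. Mit ∫v(t)dt und Anwendung von x(0) = 4, finden wir x(t) = -4·t^6 + t^5 - 2·t^4 - 3·t^3 + 4·t^2 - t + 4. Aus der Gleichung für die Position x(t) = -4·t^6 + t^5 - 2·t^4 - 3·t^3 + 4·t^2 - t + 4, setzen wir t = 2 ein und erhalten x = -262.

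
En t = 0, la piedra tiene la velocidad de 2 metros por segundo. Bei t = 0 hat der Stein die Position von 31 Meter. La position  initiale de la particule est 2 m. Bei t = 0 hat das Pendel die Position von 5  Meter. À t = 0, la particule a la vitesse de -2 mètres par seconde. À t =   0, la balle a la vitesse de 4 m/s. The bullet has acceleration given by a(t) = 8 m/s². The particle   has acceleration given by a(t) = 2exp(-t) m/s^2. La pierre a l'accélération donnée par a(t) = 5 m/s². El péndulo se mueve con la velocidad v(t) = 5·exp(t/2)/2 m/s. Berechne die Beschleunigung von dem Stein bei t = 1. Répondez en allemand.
Wir haben die Beschleunigung a(t) = 5. Durch Einsetzen von t = 1: a(1) = 5.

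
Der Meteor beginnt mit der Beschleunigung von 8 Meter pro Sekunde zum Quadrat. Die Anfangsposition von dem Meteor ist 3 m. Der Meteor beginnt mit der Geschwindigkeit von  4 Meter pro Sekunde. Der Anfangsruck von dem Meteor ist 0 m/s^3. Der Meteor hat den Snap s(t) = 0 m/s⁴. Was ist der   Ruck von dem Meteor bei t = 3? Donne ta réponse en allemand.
Ausgehend von dem Snap s(t) = 0, nehmen wir 1 Integral. Mit ∫s(t)dt und Anwendung von j(0) = 0, finden wir j(t) = 0. Mit j(t) = 0 und Einsetzen von t = 3, finden wir j = 0.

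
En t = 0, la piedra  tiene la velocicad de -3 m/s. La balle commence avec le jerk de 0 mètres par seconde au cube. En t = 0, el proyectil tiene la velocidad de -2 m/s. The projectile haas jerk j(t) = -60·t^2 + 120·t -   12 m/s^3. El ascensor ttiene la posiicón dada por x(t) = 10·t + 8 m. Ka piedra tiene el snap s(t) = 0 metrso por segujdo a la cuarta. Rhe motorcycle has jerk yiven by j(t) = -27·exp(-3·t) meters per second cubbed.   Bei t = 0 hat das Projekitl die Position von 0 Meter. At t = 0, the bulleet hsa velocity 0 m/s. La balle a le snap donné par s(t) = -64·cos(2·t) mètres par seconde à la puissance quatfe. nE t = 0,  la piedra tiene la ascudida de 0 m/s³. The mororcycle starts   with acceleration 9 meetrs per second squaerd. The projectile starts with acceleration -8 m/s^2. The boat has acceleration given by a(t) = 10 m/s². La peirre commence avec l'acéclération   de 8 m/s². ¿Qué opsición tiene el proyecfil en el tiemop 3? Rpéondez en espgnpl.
Para resolver esto, necesitamos tomar 3 antiderivadas de nuestra ecuación de la sacudida j(t) = -60·t^2 + 120·t - 12. La integral de la sacudida es la aceleración. Usando a(0) = -8, obtenemos a(t) = -20·t^3 + 60·t^2 - 12·t - 8. Integrando la aceleración y usando la condición inicial v(0) = -2, obtenemos v(t) = -5·t^4 + 20·t^3 - 6·t^2 - 8·t - 2. Integrando la velocidad y usando la condición inicial x(0) = 0, obtenemos x(t) = -t^5 + 5·t^4 - 2·t^3 - 4·t^2 - 2·t. Tenemos la posición x(t) = -t^5 + 5·t^4 - 2·t^3 - 4·t^2 - 2·t. Sustituyendo t = 3: x(3) = 66.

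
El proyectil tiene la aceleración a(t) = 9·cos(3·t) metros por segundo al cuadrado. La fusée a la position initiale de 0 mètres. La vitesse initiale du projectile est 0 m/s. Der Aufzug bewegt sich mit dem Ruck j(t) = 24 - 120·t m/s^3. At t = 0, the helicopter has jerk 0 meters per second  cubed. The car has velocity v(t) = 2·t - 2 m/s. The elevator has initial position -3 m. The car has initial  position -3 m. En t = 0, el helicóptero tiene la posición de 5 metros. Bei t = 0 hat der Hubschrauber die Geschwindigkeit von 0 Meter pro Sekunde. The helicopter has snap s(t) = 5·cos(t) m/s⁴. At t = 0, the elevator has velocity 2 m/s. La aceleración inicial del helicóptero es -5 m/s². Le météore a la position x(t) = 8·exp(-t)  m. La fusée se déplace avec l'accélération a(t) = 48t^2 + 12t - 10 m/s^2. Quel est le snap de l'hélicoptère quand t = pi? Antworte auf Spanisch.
De la ecuación del snap s(t) = 5·cos(t), sustituimos t = pi para obtener s = -5.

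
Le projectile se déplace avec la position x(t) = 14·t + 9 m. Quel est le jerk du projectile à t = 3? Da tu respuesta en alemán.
Um dies zu lösen, müssen wir 3 Ableitungen unserer Gleichung für die Position x(t) = 14·t + 9 nehmen. Die Ableitung von der Position ergibt die Geschwindigkeit: v(t) = 14. Durch Ableiten von der Geschwindigkeit erhalten wir die Beschleunigung: a(t) = 0. Mit d/dt von a(t) finden wir j(t) = 0. Aus der Gleichung für den Ruck j(t) = 0, setzen wir t = 3 ein und erhalten j = 0.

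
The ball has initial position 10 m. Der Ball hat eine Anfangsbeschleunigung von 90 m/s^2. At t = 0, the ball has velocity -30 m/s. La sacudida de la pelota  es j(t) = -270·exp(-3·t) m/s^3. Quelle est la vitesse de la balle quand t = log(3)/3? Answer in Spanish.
Partiendo de la sacudida j(t) = -270·exp(-3·t), tomamos 2 antiderivadas. Integrando la sacudida y usando la condición inicial a(0) = 90, obtenemos a(t) = 90·exp(-3·t). La antiderivada de la aceleración, con v(0) = -30, da la velocidad: v(t) = -30·exp(-3·t). Tenemos la velocidad v(t) = -30·exp(-3·t). Sustituyendo t = log(3)/3: v(log(3)/3) = -10.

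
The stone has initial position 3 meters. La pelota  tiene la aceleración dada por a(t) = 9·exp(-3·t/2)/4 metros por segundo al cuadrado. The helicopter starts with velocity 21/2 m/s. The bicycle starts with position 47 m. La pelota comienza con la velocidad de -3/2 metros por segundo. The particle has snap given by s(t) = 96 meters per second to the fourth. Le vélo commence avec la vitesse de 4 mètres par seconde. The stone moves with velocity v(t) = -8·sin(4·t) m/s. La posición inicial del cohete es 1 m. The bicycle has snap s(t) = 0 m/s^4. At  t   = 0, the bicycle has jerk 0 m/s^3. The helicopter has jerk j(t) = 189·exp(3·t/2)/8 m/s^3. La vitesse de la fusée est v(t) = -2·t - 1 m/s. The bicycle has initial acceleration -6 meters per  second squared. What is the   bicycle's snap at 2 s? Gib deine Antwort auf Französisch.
En utilisant s(t) = 0 et en substituant t = 2, nous trouvons s = 0.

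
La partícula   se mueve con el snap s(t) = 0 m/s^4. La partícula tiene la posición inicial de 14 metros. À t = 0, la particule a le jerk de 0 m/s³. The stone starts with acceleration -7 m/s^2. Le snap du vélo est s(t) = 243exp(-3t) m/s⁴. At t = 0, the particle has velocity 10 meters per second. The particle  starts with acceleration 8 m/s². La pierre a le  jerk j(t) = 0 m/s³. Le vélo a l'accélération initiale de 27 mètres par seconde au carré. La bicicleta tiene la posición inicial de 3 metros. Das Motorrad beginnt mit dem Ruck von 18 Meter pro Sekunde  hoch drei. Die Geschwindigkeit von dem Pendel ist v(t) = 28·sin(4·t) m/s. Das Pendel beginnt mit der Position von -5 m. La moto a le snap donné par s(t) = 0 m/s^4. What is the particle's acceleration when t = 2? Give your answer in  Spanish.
Necesitamos integrar nuestra ecuación del snap s(t) = 0 2 veces. Integrando el snap y usando la condición inicial j(0) = 0, obtenemos j(t) = 0. La integral de la sacudida, con a(0) = 8, da la aceleración: a(t) = 8. De la ecuación de la aceleración a(t) = 8, sustituimos t = 2 para obtener a = 8.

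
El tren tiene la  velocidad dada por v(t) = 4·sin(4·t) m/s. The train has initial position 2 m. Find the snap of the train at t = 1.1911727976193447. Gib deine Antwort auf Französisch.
Nous devons dériver notre équation de la vitesse v(t) = 4·sin(4·t) 3 fois. La dérivée de la vitesse donne l'accélération: a(t) = 16·cos(4·t). En dérivant l'accélération, nous obtenons le jerk: j(t) = -64·sin(4·t). En prenant d/dt de j(t), nous trouvons s(t) = -256·cos(4·t). En utilisant s(t) = -256·cos(4·t) et en substituant t = 1.1911727976193447, nous trouvons s = -13.3832621363384.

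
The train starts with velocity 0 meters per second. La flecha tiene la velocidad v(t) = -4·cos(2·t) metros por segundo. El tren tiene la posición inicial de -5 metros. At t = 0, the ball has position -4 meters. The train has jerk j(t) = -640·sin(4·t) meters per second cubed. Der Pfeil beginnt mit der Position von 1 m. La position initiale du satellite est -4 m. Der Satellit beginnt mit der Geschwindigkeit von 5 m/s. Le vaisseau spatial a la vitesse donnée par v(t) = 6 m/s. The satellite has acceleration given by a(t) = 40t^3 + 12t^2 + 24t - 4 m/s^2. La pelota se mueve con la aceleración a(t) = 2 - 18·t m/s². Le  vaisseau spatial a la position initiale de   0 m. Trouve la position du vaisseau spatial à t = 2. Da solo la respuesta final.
La position à t = 2 est x = 12.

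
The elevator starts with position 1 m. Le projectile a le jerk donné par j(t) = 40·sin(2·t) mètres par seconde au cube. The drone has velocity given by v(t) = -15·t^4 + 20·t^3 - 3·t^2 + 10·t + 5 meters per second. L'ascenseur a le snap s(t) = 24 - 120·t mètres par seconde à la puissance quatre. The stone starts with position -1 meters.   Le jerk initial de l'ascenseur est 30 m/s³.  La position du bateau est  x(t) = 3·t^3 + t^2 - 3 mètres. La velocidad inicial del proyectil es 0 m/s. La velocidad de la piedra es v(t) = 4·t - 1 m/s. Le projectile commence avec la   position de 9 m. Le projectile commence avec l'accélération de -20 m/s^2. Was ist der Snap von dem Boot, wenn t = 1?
Wir müssen unsere Gleichung für die Position x(t) = 3·t^3 + t^2 - 3 4-mal ableiten. Die Ableitung von der Position ergibt die Geschwindigkeit: v(t) = 9·t^2 + 2·t. Die Ableitung von der Geschwindigkeit ergibt die Beschleunigung: a(t) = 18·t + 2. Die Ableitung von der Beschleunigung ergibt den Ruck: j(t) = 18. Durch Ableiten von dem Ruck erhalten wir den Snap: s(t) = 0. Wir haben den Snap s(t) = 0. Durch Einsetzen von t = 1: s(1) = 0.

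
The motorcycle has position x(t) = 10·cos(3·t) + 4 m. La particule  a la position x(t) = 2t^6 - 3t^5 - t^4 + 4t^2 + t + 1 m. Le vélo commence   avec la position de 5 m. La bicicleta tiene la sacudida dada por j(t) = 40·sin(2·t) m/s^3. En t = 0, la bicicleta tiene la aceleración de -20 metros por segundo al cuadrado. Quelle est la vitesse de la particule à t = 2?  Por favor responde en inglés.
Starting from position x(t) = 2·t^6 - 3·t^5 - t^4 + 4·t^2 + t + 1, we take 1 derivative. Differentiating position, we get velocity: v(t) = 12·t^5 - 15·t^4 - 4·t^3 + 8·t + 1. We have velocity v(t) = 12·t^5 - 15·t^4 - 4·t^3 + 8·t + 1. Substituting t = 2: v(2) = 129.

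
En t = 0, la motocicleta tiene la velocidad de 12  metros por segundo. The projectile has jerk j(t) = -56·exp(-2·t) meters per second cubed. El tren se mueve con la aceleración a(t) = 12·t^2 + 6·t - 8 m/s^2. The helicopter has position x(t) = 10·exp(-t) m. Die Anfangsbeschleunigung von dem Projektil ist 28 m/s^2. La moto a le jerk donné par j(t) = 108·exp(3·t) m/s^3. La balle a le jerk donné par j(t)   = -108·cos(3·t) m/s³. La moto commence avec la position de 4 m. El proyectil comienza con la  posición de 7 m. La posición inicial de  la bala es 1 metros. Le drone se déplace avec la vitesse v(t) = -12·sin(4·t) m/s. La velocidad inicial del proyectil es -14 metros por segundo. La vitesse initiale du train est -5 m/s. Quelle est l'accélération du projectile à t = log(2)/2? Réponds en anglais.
To solve this, we need to take 1 antiderivative of our jerk equation j(t) = -56·exp(-2·t). The antiderivative of jerk is acceleration. Using a(0) = 28, we get a(t) = 28·exp(-2·t). Using a(t) = 28·exp(-2·t) and substituting t = log(2)/2, we find a = 14.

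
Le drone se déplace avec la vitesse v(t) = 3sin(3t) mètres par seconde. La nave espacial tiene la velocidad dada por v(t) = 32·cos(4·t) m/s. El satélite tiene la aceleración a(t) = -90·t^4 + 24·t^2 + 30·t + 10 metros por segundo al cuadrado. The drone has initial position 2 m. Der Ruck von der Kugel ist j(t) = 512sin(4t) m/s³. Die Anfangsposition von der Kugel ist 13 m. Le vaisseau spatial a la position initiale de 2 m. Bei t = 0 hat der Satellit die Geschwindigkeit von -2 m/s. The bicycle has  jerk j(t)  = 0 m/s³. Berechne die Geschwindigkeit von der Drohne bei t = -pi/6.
Aus der Gleichung für die Geschwindigkeit v(t) = 3·sin(3·t), setzen wir t = -pi/6 ein und erhalten v = -3.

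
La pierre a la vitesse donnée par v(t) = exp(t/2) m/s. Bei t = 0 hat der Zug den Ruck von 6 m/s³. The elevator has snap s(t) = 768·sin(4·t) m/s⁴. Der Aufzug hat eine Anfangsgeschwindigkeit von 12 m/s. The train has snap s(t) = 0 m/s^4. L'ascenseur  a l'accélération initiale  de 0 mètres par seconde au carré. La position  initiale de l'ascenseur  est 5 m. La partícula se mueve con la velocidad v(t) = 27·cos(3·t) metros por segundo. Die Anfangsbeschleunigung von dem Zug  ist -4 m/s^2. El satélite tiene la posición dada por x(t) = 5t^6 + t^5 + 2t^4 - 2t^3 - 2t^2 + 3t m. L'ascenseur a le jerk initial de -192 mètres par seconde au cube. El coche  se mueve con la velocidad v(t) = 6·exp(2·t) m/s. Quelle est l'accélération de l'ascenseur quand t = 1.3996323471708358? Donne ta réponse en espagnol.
Necesitamos integrar nuestra ecuación del snap s(t) = 768·sin(4·t) 2 veces. La integral del snap es la sacudida. Usando j(0) = -192, obtenemos j(t) = -192·cos(4·t). Tomando ∫j(t)dt y aplicando a(0) = 0, encontramos a(t) = -48·sin(4·t). Tenemos la aceleración a(t) = -48·sin(4·t). Sustituyendo t = 1.3996323471708358: a(1.3996323471708358) = 30.3555125183830.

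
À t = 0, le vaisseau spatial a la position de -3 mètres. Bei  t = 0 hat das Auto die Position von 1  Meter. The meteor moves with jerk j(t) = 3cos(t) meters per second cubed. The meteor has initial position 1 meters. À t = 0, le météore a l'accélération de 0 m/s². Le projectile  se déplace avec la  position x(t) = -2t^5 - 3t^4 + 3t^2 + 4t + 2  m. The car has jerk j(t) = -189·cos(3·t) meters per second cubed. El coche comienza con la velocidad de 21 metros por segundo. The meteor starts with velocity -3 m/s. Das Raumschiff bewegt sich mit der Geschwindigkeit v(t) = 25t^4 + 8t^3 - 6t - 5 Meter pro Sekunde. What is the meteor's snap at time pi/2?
Starting from jerk j(t) = 3·cos(t), we take 1 derivative. Differentiating jerk, we get snap: s(t) = -3·sin(t). Using s(t) = -3·sin(t) and substituting t = pi/2, we find s = -3.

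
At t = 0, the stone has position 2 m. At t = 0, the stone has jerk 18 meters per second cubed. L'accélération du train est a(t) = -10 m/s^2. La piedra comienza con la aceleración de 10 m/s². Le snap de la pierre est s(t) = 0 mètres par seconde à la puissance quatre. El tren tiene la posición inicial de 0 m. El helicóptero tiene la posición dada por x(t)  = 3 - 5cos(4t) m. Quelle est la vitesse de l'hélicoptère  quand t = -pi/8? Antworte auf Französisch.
En partant de la position x(t) = 3 - 5·cos(4·t), nous prenons 1 dérivée. En dérivant la position, nous obtenons la vitesse: v(t) = 20·sin(4·t). De l'équation de la vitesse v(t) = 20·sin(4·t), nous substituons t = -pi/8 pour obtenir v = -20.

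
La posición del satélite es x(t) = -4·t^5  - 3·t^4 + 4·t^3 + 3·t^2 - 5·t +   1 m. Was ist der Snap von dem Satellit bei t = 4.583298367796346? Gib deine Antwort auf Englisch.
Starting from position x(t) = -4·t^5 - 3·t^4 + 4·t^3 + 3·t^2 - 5·t + 1, we take 4 derivatives. Differentiating position, we get velocity: v(t) = -20·t^4 - 12·t^3 + 12·t^2 + 6·t - 5. Taking d/dt of v(t), we find a(t) = -80·t^3 - 36·t^2 + 24·t + 6. Taking d/dt of a(t), we find j(t) = -240·t^2 - 72·t + 24. The derivative of jerk gives snap: s(t) = -480·t - 72. We have snap s(t) = -480·t - 72. Substituting t = 4.583298367796346: s(4.583298367796346) = -2271.98321654225.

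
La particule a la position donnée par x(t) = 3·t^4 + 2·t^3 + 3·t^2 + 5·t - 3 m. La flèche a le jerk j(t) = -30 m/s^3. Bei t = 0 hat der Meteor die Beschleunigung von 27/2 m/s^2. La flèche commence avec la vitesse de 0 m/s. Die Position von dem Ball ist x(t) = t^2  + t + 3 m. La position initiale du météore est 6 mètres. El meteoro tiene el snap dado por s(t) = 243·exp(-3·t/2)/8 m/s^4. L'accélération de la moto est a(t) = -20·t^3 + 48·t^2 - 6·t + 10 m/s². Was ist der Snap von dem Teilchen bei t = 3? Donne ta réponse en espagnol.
Partiendo de la posición x(t) = 3·t^4 + 2·t^3 + 3·t^2 + 5·t - 3, tomamos 4 derivadas. La derivada de la posición da la velocidad: v(t) = 12·t^3 + 6·t^2 + 6·t + 5. La derivada de la velocidad da la aceleración: a(t) = 36·t^2 + 12·t + 6. Derivando la aceleración, obtenemos la sacudida: j(t) = 72·t + 12. La derivada de la sacudida da el snap: s(t) = 72. Tenemos el snap s(t) = 72. Sustituyendo t = 3: s(3) = 72.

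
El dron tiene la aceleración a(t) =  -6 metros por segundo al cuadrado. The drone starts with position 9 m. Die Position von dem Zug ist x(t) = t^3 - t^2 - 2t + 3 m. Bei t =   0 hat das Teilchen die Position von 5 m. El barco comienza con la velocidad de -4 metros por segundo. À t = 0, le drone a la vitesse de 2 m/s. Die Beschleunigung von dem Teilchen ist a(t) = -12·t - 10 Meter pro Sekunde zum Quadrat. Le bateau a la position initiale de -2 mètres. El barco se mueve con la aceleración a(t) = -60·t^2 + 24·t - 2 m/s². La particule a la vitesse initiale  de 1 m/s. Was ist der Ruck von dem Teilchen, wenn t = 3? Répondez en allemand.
Um dies zu lösen, müssen wir 1 Ableitung unserer Gleichung für die Beschleunigung a(t) = -12·t - 10 nehmen. Mit d/dt von a(t) finden wir j(t) = -12. Aus der Gleichung für den Ruck j(t) = -12, setzen wir t = 3 ein und erhalten j = -12.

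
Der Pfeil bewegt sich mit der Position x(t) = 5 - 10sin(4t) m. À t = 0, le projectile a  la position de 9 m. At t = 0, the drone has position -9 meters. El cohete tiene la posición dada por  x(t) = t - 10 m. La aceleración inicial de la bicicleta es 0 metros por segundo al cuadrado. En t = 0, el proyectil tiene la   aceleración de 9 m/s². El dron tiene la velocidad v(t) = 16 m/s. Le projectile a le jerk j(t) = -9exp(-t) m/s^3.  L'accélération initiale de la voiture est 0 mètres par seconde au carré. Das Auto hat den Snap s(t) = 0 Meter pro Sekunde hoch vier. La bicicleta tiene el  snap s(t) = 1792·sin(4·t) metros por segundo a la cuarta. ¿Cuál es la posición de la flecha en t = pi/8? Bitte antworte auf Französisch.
Nous avons la position x(t) = 5 - 10·sin(4·t). En substituant t = pi/8: x(pi/8) = -5.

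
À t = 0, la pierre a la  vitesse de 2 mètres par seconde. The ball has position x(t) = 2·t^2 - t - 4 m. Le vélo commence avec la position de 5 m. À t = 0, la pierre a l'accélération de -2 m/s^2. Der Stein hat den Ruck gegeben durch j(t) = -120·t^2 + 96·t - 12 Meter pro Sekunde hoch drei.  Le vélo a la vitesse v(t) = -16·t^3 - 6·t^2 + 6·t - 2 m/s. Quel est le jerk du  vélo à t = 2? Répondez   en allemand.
Um dies zu lösen, müssen wir 2 Ableitungen unserer Gleichung für die Geschwindigkeit v(t) = -16·t^3 - 6·t^2 + 6·t - 2 nehmen. Mit d/dt von v(t) finden wir a(t) = -48·t^2 - 12·t + 6. Mit d/dt von a(t) finden wir j(t) = -96·t - 12. Mit j(t) = -96·t - 12 und Einsetzen von t = 2, finden wir j = -204.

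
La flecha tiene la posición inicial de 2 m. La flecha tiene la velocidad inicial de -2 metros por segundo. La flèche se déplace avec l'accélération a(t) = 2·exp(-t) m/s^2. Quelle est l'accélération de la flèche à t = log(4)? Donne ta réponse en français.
De l'équation de l'accélération a(t) = 2·exp(-t), nous substituons t = log(4) pour obtenir a = 1/2.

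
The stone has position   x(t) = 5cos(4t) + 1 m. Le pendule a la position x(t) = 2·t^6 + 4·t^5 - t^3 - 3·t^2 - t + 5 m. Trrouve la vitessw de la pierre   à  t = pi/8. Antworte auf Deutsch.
Wir müssen unsere Gleichung für die Position x(t) = 5·cos(4·t) + 1 1-mal ableiten. Mit d/dt von x(t) finden wir v(t) = -20·sin(4·t). Aus der Gleichung für die Geschwindigkeit v(t) = -20·sin(4·t), setzen wir t = pi/8 ein und erhalten v = -20.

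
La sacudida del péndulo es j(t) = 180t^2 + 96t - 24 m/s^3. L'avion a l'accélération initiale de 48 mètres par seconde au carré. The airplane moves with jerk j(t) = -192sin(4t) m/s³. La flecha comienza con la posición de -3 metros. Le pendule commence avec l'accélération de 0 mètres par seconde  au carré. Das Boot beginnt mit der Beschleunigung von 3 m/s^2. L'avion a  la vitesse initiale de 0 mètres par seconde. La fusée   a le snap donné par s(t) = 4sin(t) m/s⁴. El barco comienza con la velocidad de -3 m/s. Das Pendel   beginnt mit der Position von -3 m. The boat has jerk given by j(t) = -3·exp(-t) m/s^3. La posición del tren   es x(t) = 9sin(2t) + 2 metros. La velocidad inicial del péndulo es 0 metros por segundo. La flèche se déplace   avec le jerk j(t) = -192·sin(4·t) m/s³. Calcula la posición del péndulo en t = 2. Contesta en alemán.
Wir müssen unsere Gleichung für den Ruck j(t) = 180·t^2 + 96·t - 24 3-mal integrieren. Die Stammfunktion von dem Ruck, mit a(0) = 0, ergibt die Beschleunigung: a(t) = 12·t·(5·t^2 + 4·t - 2). Die Stammfunktion von der Beschleunigung ist die Geschwindigkeit. Mit v(0) = 0 erhalten wir v(t) = t^2·(15·t^2 + 16·t - 12). Durch Integration von der Geschwindigkeit und Verwendung der Anfangsbedingung x(0) = -3, erhalten wir x(t) = 3·t^5 + 4·t^4 - 4·t^3 - 3. Aus der Gleichung für die Position x(t) = 3·t^5 + 4·t^4 - 4·t^3 - 3, setzen wir t = 2 ein und erhalten x = 125.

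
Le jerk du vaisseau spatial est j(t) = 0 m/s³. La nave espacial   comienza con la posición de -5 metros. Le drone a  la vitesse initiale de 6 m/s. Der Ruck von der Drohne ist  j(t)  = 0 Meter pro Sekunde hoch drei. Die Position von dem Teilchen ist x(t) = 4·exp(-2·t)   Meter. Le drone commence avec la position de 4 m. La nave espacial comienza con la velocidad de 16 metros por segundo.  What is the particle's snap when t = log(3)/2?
Starting from position x(t) = 4·exp(-2·t), we take 4 derivatives. Taking d/dt of x(t), we find v(t) = -8·exp(-2·t). Taking d/dt of v(t), we find a(t) = 16·exp(-2·t). Taking d/dt of a(t), we find j(t) = -32·exp(-2·t). Differentiating jerk, we get snap: s(t) = 64·exp(-2·t). Using s(t) = 64·exp(-2·t) and substituting t = log(3)/2, we find s = 64/3.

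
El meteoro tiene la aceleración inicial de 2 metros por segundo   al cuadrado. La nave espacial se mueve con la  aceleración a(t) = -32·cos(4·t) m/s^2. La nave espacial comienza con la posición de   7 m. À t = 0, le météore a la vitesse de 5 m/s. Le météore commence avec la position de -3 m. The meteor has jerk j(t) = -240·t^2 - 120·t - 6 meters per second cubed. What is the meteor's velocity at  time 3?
We must find the antiderivative of our jerk equation j(t) = -240·t^2 - 120·t - 6 2 times. Taking ∫j(t)dt and applying a(0) = 2, we find a(t) = -80·t^3 - 60·t^2 - 6·t + 2. Integrating acceleration and using the initial condition v(0) = 5, we get v(t) = -20·t^4 - 20·t^3 - 3·t^2 + 2·t + 5. Using v(t) = -20·t^4 - 20·t^3 - 3·t^2 + 2·t + 5 and substituting t = 3, we find v = -2176.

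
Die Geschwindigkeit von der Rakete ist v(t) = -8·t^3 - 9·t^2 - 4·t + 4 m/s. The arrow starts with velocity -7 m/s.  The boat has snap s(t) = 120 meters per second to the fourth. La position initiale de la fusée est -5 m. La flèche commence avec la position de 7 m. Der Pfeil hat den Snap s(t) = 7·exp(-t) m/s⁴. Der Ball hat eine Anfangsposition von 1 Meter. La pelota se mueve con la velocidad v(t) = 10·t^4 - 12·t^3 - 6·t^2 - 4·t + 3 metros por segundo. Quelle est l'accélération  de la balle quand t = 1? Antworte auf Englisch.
We must differentiate our velocity equation v(t) = 10·t^4 - 12·t^3 - 6·t^2 - 4·t + 3 1 time. Differentiating velocity, we get acceleration: a(t) = 40·t^3 - 36·t^2 - 12·t - 4. We have acceleration a(t) = 40·t^3 - 36·t^2 - 12·t - 4. Substituting t = 1: a(1) = -12.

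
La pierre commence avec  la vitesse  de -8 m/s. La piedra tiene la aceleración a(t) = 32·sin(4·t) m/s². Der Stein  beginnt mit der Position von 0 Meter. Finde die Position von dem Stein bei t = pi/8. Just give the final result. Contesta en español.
x(pi/8) = -2.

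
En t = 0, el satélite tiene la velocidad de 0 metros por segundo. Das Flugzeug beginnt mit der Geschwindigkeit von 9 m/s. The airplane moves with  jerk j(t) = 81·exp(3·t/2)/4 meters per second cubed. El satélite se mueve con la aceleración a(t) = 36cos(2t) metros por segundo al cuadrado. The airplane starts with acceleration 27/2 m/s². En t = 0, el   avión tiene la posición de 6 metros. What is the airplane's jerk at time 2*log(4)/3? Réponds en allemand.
Mit j(t) = 81·exp(3·t/2)/4 und Einsetzen von t = 2*log(4)/3, finden wir j = 81.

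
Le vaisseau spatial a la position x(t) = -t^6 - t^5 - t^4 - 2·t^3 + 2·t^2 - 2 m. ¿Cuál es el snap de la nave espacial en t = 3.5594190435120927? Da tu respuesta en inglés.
Starting from position x(t) = -t^6 - t^5 - t^4 - 2·t^3 + 2·t^2 - 2, we take 4 derivatives. Differentiating position, we get velocity: v(t) = -6·t^5 - 5·t^4 - 4·t^3 - 6·t^2 + 4·t. Taking d/dt of v(t), we find a(t) = -30·t^4 - 20·t^3 - 12·t^2 - 12·t + 4. The derivative of acceleration gives jerk: j(t) = -120·t^3 - 60·t^2 - 24·t - 12. Taking d/dt of j(t), we find s(t) = -360·t^2 - 120·t - 24. Using s(t) = -360·t^2 - 120·t - 24 and substituting t = 3.5594190435120927, we find s = -5012.13729905541.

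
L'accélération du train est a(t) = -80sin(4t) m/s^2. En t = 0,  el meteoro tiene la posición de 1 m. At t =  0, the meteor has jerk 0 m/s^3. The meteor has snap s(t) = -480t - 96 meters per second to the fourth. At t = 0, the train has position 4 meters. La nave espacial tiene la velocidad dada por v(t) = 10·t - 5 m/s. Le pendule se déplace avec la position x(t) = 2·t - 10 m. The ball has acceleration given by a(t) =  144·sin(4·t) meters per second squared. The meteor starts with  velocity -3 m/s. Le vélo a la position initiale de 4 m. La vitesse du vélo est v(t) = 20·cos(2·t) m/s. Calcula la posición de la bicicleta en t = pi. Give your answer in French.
Nous devons intégrer notre équation de la vitesse v(t) = 20·cos(2·t) 1 fois. En prenant ∫v(t)dt et en appliquant x(0) = 4, nous trouvons x(t) = 10·sin(2·t) + 4. De l'équation de la position x(t) = 10·sin(2·t) + 4, nous substituons t = pi pour obtenir x = 4.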